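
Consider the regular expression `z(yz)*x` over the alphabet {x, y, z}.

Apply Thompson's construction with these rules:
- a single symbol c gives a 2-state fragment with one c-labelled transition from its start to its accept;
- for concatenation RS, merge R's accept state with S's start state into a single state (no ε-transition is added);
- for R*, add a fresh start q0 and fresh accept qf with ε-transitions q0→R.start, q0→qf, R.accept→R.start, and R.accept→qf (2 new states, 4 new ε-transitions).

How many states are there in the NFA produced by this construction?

7

By structural recursion:
Each of the 4 symbol leaves contributes a 2-state fragment.
  yz = 3 states
  (yz)* = 5 states
  z(yz)*x = 7 states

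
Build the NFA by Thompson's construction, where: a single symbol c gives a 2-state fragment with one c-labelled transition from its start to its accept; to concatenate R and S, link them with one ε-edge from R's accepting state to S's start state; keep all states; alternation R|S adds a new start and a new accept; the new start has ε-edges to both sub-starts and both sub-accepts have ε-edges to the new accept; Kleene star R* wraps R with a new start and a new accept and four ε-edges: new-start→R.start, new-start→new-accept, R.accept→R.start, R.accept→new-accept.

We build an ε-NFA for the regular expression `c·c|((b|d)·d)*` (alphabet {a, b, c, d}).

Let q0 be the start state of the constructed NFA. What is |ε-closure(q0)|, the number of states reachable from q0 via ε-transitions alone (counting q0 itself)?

8

Work bottom-up. For each fragment F, track |ε-closure(F.start)| and whether F's accept lies in that closure (i.e. whether F accepts ε). A single-symbol fragment has closure size 1 and does not accept ε.
  c·c → |ε-closure| equals the left operand's closure size = 1 (its accept is not ε-reachable, so the closure stops there)
  b|d → new start ε-reaches every alternative's start; none of them accept ε, so the new accept is not reached: |ε-closure| = 1 + 1 + 1 = 3
  (b|d)·d → same as the first factor's closure: |ε-closure| = 3
  ((b|d)·d)* → the star's fresh start ε-reaches both the body's start and the fresh accept: |ε-closure| = 2 + 3 = 5
  c·c|((b|d)·d)* → |ε-closure| = 1 (new start) + (1 + 5) + 1 (new accept, since some branch ε-reaches its own accept) = 8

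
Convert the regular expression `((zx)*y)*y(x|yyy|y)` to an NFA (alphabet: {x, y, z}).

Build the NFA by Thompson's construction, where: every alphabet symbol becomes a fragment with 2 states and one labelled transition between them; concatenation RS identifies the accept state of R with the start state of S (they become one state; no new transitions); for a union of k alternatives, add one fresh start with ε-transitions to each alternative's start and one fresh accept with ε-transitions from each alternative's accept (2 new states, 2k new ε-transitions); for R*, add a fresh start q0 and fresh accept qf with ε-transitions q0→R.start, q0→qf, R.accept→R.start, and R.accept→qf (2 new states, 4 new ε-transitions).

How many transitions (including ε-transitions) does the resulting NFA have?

Building bottom-up:
Each of the 9 symbol leaves contributes 1 transition (1 symbol, 0 ε).
  zx : 2 transitions (2 symbol, 0 ε)
  (zx)* : 6 transitions (2 symbol, 4 ε)
  (zx)*y : 7 transitions (3 symbol, 4 ε)
  ((zx)*y)* : 11 transitions (3 symbol, 8 ε)
  yyy : 3 transitions (3 symbol, 0 ε)
  x|yyy|y : 11 transitions (5 symbol, 6 ε)
  ((zx)*y)*y(x|yyy|y) : 23 transitions (9 symbol, 14 ε)

23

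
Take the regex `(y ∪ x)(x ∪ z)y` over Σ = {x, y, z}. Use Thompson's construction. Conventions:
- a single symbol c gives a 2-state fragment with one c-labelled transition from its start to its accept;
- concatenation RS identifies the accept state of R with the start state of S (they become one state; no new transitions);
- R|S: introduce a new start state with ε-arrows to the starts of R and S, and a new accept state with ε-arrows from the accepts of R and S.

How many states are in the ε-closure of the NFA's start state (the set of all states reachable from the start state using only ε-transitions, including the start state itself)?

3

Work bottom-up. For each fragment F, track |ε-closure(F.start)| and whether F's accept lies in that closure (i.e. whether F accepts ε). A single-symbol fragment has closure size 1 and does not accept ε.
  y ∪ x → |closure| = 1 + 1 + 1 = 3 (the new accept is not ε-reachable since no branch accepts ε)
  x ∪ z → |closure| = 1 + 1 + 1 = 3 (the new accept is not ε-reachable since no branch accepts ε)
  (y ∪ x)(x ∪ z)y → same as the first factor's closure: |closure| = 3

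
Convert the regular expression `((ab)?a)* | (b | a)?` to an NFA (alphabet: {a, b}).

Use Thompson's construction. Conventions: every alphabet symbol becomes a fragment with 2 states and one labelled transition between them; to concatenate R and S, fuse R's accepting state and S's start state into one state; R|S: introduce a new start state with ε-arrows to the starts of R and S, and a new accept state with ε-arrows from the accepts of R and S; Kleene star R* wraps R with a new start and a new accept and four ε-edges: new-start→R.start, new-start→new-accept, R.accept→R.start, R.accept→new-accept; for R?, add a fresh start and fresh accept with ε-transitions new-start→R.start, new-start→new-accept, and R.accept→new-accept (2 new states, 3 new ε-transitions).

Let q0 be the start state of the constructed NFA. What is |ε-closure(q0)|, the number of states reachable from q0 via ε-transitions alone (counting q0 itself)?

12

Work bottom-up. For each fragment F, track |ε-closure(F.start)| and whether F's accept lies in that closure (i.e. whether F accepts ε). A single-symbol fragment has closure size 1 and does not accept ε.
  ab — same as the first factor's closure: |closure| = 1
  (ab)? — |closure| = 1 (new start) + 1 (body) + 1 (new accept, via ε) = 3
  (ab)?a — |closure| = 3 + (1−1) = 3 (closure spills across the concat boundary because the left factor accepts ε)
  ((ab)?a)* — new start has ε-edges to the inner start and to the new accept, so |closure| = 2 + 3 = 5
  b | a — new start ε-reaches every alternative's start; none of them accept ε, so the new accept is not reached: |closure| = 1 + 1 + 1 = 3
  (b | a)? — new start has ε-edges to the inner start and to the new accept, so |closure| = 2 + 3 = 5
  ((ab)?a)* | (b | a)? — |closure| = 1 (new start) + (5 + 5) + 1 (new accept, since some branch ε-reaches its own accept) = 12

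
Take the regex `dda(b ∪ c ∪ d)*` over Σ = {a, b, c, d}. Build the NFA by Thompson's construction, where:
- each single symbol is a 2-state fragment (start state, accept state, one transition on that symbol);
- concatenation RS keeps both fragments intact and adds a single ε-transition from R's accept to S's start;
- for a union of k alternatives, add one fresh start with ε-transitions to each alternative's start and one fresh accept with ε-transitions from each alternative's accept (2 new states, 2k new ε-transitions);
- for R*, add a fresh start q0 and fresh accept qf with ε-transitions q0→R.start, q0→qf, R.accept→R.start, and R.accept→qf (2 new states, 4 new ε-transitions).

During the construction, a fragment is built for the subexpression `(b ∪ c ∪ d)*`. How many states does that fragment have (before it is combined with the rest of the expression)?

10

Fragment for `(b ∪ c ∪ d)*`:
Each of the 3 symbol leaves contributes a 2-state fragment.
  b ∪ c ∪ d : 8 states
  (b ∪ c ∪ d)* : 10 states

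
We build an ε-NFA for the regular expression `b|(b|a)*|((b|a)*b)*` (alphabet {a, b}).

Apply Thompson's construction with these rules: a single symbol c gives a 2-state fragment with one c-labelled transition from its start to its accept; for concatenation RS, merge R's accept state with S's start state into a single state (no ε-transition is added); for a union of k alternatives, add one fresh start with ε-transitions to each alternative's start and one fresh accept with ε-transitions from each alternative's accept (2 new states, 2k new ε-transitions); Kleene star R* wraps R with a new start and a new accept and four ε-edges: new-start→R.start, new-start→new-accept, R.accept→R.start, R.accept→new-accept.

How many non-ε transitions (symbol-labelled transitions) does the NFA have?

Building bottom-up:
Each of the 6 symbol leaves contributes exactly 1 symbol transition.
  b|a — 2 symbol transitions
  (b|a)* — 2 symbol transitions
  b|a — 2 symbol transitions
  (b|a)* — 2 symbol transitions
  (b|a)*b — 3 symbol transitions
  ((b|a)*b)* — 3 symbol transitions
  b|(b|a)*|((b|a)*b)* — 6 symbol transitions

6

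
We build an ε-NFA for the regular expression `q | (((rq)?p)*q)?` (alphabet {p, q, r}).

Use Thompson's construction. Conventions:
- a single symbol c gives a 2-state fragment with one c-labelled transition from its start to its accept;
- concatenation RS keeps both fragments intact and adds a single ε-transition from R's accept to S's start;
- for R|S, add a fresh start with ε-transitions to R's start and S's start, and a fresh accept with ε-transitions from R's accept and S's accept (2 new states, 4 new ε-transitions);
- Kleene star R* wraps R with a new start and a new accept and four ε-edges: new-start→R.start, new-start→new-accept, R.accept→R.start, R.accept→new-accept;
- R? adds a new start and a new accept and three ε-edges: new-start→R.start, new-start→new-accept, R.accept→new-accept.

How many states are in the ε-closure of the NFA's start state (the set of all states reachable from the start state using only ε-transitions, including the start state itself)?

12

Let C(F) = |ε-closure(F.start)| within fragment F, and note whether F accepts ε. Symbol fragments have C = 1 and do not accept ε. Then:
  rq → |ε-closure| equals the left operand's closure size = 1 (its accept is not ε-reachable, so the closure stops there)
  (rq)? → |ε-closure| = 1 (new start) + 1 (body) + 1 (new accept, via ε) = 3
  (rq)?p → the left operand accepts ε, so the closure extends into the next operand (via the concat ε-link); |ε-closure| = 3 + 1 = 4
  ((rq)?p)* → new start has ε-edges to the inner start and to the new accept, so |ε-closure| = 2 + 4 = 6
  ((rq)?p)*q → the left operand accepts ε, so the closure extends into the next operand (via the concat ε-link); |ε-closure| = 6 + 1 = 7
  (((rq)?p)*q)? → new start has ε-edges to the inner start and to the new accept, so |ε-closure| = 2 + 7 = 9
  q | (((rq)?p)*q)? → new start ε-reaches every alternative's start; at least one alternative accepts ε, so the union's new accept is reached too: |ε-closure| = 1 + 1 + 9 + 1 = 12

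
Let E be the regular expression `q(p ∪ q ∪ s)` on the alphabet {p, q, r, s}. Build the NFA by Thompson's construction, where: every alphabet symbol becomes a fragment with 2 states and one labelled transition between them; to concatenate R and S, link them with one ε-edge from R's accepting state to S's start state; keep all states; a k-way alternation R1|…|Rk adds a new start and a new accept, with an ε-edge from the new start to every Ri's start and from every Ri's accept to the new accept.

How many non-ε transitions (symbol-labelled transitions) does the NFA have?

Per subexpression:
Each of the 4 symbol leaves contributes exactly 1 symbol transition.
  p ∪ q ∪ s : 3 symbol transitions
  q(p ∪ q ∪ s) : 4 symbol transitions

4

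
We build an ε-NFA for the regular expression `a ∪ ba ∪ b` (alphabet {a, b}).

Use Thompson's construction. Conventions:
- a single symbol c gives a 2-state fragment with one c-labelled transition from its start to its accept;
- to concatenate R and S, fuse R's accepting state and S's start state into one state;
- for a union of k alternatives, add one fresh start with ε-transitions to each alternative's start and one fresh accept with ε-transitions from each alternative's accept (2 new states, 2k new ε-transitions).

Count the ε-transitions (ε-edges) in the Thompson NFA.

6

Bottom-up over the parse tree:
Each of the 4 symbol leaves contributes 0 ε-transitions.
  ba : 0 ε-transitions
  a ∪ ba ∪ b : 6 ε-transitions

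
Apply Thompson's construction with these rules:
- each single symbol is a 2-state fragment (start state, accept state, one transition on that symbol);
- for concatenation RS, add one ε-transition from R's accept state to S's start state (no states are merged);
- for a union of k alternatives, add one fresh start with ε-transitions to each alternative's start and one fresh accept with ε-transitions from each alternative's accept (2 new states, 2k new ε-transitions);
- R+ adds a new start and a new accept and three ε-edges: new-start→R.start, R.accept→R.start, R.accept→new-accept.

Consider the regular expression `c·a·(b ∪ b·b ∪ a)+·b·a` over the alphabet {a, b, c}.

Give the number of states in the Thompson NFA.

20

Recursing over subexpressions:
Each of the 8 symbol leaves contributes a 2-state fragment.
  b·b : 4 states
  b ∪ b·b ∪ a : 10 states
  (b ∪ b·b ∪ a)+ : 12 states
  c·a·(b ∪ b·b ∪ a)+·b·a : 20 states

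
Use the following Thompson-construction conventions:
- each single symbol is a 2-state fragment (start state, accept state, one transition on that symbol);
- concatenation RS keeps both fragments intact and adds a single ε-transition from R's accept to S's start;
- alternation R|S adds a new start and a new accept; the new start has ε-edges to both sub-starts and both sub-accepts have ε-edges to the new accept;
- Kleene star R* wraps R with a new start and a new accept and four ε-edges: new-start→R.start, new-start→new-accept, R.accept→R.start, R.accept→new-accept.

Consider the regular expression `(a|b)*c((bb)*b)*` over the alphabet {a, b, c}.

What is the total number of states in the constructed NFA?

20

By structural recursion:
Each of the 6 symbol leaves contributes a 2-state fragment.
  a|b — 6 states
  (a|b)* — 8 states
  bb — 4 states
  (bb)* — 6 states
  (bb)*b — 8 states
  ((bb)*b)* — 10 states
  (a|b)*c((bb)*b)* — 20 states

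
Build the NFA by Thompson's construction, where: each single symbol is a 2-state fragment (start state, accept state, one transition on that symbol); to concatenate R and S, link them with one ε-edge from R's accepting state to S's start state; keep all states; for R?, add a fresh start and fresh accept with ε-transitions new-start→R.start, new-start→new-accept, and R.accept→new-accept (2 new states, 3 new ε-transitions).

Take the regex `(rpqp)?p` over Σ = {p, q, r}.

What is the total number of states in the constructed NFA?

Recursing over subexpressions:
Each of the 5 symbol leaves contributes a 2-state fragment.
  rpqp — 8 states
  (rpqp)? — 10 states
  (rpqp)?p — 12 states

12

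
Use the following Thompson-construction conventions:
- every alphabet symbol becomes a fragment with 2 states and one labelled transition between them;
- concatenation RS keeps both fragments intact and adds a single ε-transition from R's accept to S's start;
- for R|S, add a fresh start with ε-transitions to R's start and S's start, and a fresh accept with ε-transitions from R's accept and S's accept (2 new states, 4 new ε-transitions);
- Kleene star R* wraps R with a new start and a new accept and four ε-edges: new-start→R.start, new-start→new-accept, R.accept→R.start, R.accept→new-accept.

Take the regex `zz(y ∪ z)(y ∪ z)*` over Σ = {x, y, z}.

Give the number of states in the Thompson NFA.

18

Per subexpression:
Each of the 6 symbol leaves contributes a 2-state fragment.
  y ∪ z = 6 states
  y ∪ z = 6 states
  (y ∪ z)* = 8 states
  zz(y ∪ z)(y ∪ z)* = 18 states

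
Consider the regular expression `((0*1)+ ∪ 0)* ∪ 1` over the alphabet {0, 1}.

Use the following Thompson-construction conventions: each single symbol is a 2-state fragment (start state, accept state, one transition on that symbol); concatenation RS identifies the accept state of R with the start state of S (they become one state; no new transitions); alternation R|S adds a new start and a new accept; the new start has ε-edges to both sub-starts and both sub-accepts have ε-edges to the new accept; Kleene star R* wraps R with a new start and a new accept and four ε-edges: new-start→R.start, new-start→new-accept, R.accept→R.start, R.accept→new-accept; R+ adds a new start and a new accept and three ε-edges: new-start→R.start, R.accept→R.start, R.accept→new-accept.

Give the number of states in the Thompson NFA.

By structural recursion:
Each of the 4 symbol leaves contributes a 2-state fragment.
  0* → 4 states
  0*1 → 5 states
  (0*1)+ → 7 states
  (0*1)+ ∪ 0 → 11 states
  ((0*1)+ ∪ 0)* → 13 states
  ((0*1)+ ∪ 0)* ∪ 1 → 17 states

17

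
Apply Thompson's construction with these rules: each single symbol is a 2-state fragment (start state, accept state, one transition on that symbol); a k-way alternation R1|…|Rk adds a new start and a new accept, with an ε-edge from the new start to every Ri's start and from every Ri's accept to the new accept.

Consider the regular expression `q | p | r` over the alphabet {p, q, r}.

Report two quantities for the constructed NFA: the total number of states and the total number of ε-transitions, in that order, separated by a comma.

8, 6

Recursing over subexpressions:
Each of the 3 symbol leaves contributes 2 states and 0 ε-transitions.
  q | p | r → 8 states, 6 ε-transitions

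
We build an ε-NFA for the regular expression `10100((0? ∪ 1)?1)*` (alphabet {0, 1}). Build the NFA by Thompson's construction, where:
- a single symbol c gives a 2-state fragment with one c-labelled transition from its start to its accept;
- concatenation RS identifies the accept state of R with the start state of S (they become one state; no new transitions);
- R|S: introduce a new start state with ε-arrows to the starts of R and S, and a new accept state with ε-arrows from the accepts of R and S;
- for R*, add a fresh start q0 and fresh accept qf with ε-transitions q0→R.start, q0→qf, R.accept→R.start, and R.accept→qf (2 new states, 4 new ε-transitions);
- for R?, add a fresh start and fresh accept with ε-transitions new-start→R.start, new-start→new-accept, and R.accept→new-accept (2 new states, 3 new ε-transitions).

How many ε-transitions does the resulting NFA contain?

By structural recursion:
Each of the 8 symbol leaves contributes 0 ε-transitions.
  0? — 3 ε-transitions
  0? ∪ 1 — 7 ε-transitions
  (0? ∪ 1)? — 10 ε-transitions
  (0? ∪ 1)?1 — 10 ε-transitions
  ((0? ∪ 1)?1)* — 14 ε-transitions
  10100((0? ∪ 1)?1)* — 14 ε-transitions

14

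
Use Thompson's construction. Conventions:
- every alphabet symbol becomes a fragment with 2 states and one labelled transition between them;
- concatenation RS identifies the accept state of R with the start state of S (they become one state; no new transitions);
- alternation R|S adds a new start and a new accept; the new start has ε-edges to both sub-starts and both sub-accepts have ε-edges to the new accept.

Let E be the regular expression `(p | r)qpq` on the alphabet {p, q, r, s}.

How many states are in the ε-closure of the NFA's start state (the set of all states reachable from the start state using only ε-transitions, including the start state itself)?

Let C(F) = |ε-closure(F.start)| within fragment F, and note whether F accepts ε. Symbol fragments have C = 1 and do not accept ε. Then:
  p | r : |ε-closure| = 1 + 1 + 1 = 3 (the new accept is not ε-reachable since no branch accepts ε)
  (p | r)qpq : |ε-closure| equals the left operand's closure size = 3 (its accept is not ε-reachable, so the closure stops there)

3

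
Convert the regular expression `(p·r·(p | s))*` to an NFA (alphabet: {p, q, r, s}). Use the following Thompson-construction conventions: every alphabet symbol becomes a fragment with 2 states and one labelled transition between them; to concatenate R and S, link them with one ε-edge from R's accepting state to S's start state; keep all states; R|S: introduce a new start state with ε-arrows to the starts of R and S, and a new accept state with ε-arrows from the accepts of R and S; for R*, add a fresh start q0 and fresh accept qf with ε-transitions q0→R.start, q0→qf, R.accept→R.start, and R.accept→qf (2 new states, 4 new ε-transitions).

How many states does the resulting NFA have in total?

By structural recursion:
Each of the 4 symbol leaves contributes a 2-state fragment.
  p | s : 6 states
  p·r·(p | s) : 10 states
  (p·r·(p | s))* : 12 states

12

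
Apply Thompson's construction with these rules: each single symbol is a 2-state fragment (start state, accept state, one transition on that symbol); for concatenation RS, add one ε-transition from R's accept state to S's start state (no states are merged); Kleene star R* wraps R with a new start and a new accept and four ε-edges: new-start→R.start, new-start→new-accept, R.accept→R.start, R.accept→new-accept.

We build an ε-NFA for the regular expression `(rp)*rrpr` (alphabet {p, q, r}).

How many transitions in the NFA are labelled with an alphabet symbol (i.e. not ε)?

6

Bottom-up over the parse tree:
Each of the 6 symbol leaves contributes exactly 1 symbol transition.
  rp : 2 symbol transitions
  (rp)* : 2 symbol transitions
  (rp)*rrpr : 6 symbol transitions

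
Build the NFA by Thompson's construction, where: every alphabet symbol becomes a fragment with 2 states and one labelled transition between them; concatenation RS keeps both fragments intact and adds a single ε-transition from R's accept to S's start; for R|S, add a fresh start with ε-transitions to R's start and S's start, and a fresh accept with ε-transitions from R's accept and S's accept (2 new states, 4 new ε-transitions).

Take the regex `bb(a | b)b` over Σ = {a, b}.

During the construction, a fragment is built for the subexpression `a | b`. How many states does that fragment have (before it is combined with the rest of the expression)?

Fragment for `a | b`:
Each of the 2 symbol leaves contributes a 2-state fragment.
  a | b — 6 states

6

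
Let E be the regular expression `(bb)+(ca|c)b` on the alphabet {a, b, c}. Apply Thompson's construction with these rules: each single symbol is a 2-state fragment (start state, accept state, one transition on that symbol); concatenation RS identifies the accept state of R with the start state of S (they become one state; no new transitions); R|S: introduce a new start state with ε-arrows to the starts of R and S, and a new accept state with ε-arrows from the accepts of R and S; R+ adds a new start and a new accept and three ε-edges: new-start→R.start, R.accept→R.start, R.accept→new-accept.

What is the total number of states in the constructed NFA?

12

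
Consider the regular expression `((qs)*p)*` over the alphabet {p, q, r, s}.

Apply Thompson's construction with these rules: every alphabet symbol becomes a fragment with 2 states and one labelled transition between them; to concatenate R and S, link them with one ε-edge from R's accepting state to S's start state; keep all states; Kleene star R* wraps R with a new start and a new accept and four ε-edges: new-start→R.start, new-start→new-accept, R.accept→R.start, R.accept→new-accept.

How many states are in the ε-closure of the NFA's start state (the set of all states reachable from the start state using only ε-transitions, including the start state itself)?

Let C(F) = |ε-closure(F.start)| within fragment F, and note whether F accepts ε. Symbol fragments have C = 1 and do not accept ε. Then:
  qs — same as the first factor's closure: |ε-closure| = 1
  (qs)* — the star's fresh start ε-reaches both the body's start and the fresh accept: |ε-closure| = 2 + 1 = 3
  (qs)*p — |ε-closure| = 3 + 1 = 4 (closure spills across the concat boundary because the left factor accepts ε)
  ((qs)*p)* — |ε-closure| = 1 (new start) + 4 (body) + 1 (new accept) = 6

6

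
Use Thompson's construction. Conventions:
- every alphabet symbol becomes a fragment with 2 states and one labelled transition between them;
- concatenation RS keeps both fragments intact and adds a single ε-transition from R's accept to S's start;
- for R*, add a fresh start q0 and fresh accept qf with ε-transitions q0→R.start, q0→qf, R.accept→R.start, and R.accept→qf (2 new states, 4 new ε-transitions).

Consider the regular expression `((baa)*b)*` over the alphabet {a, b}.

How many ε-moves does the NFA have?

Per subexpression:
Each of the 4 symbol leaves contributes 0 ε-transitions.
  baa = 2 ε-transitions
  (baa)* = 6 ε-transitions
  (baa)*b = 7 ε-transitions
  ((baa)*b)* = 11 ε-transitions

11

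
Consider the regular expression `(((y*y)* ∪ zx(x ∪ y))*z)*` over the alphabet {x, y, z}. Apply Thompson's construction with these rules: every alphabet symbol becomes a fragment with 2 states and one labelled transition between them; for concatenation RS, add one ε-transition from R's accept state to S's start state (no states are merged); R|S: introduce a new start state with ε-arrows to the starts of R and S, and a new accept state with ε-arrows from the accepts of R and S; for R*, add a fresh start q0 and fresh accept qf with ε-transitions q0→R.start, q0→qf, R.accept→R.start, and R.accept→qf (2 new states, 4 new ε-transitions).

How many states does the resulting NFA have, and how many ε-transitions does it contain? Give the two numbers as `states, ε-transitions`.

26, 28

Bottom-up over the parse tree:
Each of the 7 symbol leaves contributes 2 states and 0 ε-transitions.
  y* — 4 states, 4 ε-transitions
  y*y — 6 states, 5 ε-transitions
  (y*y)* — 8 states, 9 ε-transitions
  x ∪ y — 6 states, 4 ε-transitions
  zx(x ∪ y) — 10 states, 6 ε-transitions
  (y*y)* ∪ zx(x ∪ y) — 20 states, 19 ε-transitions
  ((y*y)* ∪ zx(x ∪ y))* — 22 states, 23 ε-transitions
  ((y*y)* ∪ zx(x ∪ y))*z — 24 states, 24 ε-transitions
  (((y*y)* ∪ zx(x ∪ y))*z)* — 26 states, 28 ε-transitions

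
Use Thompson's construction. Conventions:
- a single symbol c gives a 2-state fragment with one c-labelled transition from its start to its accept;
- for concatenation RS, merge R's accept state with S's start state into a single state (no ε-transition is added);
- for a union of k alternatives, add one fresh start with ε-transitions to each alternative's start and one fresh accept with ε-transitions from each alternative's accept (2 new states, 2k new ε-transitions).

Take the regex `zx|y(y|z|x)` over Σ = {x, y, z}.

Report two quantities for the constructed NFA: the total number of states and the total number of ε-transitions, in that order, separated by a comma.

By structural recursion:
Each of the 6 symbol leaves contributes 2 states and 0 ε-transitions.
  zx — 3 states, 0 ε-transitions
  y|z|x — 8 states, 6 ε-transitions
  y(y|z|x) — 9 states, 6 ε-transitions
  zx|y(y|z|x) — 14 states, 10 ε-transitions

14, 10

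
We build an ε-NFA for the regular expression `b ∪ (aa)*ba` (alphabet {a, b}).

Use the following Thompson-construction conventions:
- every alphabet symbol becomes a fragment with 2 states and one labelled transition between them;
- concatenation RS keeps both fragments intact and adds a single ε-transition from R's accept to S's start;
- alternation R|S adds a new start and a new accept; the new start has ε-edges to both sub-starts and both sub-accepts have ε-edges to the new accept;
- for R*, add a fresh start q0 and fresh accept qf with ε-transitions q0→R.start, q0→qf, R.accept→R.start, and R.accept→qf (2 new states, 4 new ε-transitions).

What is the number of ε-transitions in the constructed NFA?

Recursing over subexpressions:
Each of the 5 symbol leaves contributes 0 ε-transitions.
  aa — 1 ε-transition
  (aa)* — 5 ε-transitions
  (aa)*ba — 7 ε-transitions
  b ∪ (aa)*ba — 11 ε-transitions

11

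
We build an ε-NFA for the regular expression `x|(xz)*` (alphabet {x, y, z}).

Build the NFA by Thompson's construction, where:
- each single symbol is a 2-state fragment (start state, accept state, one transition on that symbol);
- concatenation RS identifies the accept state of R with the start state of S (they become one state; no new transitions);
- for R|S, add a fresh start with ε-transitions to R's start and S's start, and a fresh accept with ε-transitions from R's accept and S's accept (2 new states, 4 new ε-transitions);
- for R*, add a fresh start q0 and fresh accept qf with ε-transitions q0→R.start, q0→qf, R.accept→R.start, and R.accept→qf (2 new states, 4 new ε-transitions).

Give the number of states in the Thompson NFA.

9

Recursing over subexpressions:
Each of the 3 symbol leaves contributes a 2-state fragment.
  xz → 3 states
  (xz)* → 5 states
  x|(xz)* → 9 states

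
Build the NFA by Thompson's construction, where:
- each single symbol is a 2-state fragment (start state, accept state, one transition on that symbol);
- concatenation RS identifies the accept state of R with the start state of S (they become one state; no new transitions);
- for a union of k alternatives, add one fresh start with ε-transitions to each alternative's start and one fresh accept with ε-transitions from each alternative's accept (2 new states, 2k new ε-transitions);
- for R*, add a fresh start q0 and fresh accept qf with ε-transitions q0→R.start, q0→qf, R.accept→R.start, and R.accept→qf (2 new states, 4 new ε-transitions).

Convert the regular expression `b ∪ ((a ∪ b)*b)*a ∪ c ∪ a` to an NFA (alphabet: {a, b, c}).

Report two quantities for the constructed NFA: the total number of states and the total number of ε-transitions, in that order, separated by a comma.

20, 20

Recursing over subexpressions:
Each of the 7 symbol leaves contributes 2 states and 0 ε-transitions.
  a ∪ b → 6 states, 4 ε-transitions
  (a ∪ b)* → 8 states, 8 ε-transitions
  (a ∪ b)*b → 9 states, 8 ε-transitions
  ((a ∪ b)*b)* → 11 states, 12 ε-transitions
  ((a ∪ b)*b)*a → 12 states, 12 ε-transitions
  b ∪ ((a ∪ b)*b)*a ∪ c ∪ a → 20 states, 20 ε-transitions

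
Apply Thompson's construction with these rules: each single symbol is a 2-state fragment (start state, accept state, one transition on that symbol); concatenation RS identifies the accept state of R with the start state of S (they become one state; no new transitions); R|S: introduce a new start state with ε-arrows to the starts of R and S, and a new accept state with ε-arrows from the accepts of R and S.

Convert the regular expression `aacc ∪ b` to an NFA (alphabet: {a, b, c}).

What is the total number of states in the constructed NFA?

Bottom-up over the parse tree:
Each of the 5 symbol leaves contributes a 2-state fragment.
  aacc → 5 states
  aacc ∪ b → 9 states

9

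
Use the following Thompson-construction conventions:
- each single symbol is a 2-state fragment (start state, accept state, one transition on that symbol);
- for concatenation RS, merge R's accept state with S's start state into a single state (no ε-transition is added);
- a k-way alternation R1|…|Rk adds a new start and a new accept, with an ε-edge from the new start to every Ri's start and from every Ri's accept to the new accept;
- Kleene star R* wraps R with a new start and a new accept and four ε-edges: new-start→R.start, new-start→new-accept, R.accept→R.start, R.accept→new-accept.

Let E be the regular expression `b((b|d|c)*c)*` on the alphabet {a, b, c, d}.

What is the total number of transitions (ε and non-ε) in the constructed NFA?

Bottom-up over the parse tree:
Each of the 5 symbol leaves contributes 1 transition (1 symbol, 0 ε).
  b|d|c = 9 transitions (3 symbol, 6 ε)
  (b|d|c)* = 13 transitions (3 symbol, 10 ε)
  (b|d|c)*c = 14 transitions (4 symbol, 10 ε)
  ((b|d|c)*c)* = 18 transitions (4 symbol, 14 ε)
  b((b|d|c)*c)* = 19 transitions (5 symbol, 14 ε)

19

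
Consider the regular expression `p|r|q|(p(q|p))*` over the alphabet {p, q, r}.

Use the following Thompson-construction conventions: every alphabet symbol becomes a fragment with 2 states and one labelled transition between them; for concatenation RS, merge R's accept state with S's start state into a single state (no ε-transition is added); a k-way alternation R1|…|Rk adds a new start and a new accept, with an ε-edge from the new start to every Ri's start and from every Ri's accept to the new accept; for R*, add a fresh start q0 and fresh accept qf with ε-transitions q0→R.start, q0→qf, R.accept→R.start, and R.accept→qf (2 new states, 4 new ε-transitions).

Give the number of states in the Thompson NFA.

17

Recursing over subexpressions:
Each of the 6 symbol leaves contributes a 2-state fragment.
  q|p → 6 states
  p(q|p) → 7 states
  (p(q|p))* → 9 states
  p|r|q|(p(q|p))* → 17 states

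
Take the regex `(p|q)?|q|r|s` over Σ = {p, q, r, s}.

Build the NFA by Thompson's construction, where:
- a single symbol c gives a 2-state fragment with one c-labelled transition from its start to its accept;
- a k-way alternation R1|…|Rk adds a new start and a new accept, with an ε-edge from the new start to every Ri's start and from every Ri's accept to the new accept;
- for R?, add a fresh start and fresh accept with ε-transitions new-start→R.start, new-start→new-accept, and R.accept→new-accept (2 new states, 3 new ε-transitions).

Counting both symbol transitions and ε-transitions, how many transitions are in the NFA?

20

Building bottom-up:
Each of the 5 symbol leaves contributes 1 transition (1 symbol, 0 ε).
  p|q — 6 transitions (2 symbol, 4 ε)
  (p|q)? — 9 transitions (2 symbol, 7 ε)
  (p|q)?|q|r|s — 20 transitions (5 symbol, 15 ε)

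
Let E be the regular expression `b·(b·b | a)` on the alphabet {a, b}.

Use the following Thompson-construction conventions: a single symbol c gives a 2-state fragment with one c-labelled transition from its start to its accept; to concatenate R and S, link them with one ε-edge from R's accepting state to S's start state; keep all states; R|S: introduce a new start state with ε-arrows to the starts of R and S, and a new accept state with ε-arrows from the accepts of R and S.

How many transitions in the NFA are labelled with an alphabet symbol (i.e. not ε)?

Per subexpression:
Each of the 4 symbol leaves contributes exactly 1 symbol transition.
  b·b — 2 symbol transitions
  b·b | a — 3 symbol transitions
  b·(b·b | a) — 4 symbol transitions

4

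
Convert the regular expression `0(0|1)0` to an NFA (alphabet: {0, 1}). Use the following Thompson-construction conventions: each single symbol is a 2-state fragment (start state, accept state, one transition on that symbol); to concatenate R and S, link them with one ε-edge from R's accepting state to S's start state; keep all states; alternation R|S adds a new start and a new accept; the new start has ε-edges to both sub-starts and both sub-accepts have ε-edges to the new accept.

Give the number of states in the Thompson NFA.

10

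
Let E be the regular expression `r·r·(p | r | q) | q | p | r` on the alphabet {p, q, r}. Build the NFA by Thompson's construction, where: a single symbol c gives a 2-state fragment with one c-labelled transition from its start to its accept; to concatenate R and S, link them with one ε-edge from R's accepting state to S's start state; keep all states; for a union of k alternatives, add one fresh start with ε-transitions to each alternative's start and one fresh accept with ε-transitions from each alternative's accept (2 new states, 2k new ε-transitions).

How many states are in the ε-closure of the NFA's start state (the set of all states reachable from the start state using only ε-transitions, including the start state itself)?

5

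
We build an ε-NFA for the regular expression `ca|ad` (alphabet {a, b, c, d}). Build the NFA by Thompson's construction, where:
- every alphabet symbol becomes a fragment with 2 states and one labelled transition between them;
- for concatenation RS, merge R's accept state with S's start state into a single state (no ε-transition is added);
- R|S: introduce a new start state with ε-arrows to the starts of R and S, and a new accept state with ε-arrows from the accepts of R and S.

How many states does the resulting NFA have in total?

8

By structural recursion:
Each of the 4 symbol leaves contributes a 2-state fragment.
  ca → 3 states
  ad → 3 states
  ca|ad → 8 states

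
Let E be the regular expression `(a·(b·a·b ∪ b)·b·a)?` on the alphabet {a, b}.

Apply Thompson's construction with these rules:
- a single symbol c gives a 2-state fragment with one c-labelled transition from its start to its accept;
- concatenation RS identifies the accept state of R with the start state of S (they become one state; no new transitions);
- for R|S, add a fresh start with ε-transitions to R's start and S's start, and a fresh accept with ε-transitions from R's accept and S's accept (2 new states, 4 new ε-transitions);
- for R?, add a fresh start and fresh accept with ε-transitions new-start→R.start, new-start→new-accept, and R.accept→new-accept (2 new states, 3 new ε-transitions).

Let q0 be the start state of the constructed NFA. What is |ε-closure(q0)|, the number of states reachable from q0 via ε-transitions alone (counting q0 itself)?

3

Work bottom-up. For each fragment F, track |ε-closure(F.start)| and whether F's accept lies in that closure (i.e. whether F accepts ε). A single-symbol fragment has closure size 1 and does not accept ε.
  b·a·b → C equals the left operand's closure size = 1 (its accept is not ε-reachable, so the closure stops there)
  b·a·b ∪ b → new start ε-reaches every alternative's start; none of them accept ε, so the new accept is not reached: C = 1 + 1 + 1 = 3
  a·(b·a·b ∪ b)·b·a → C equals the left operand's closure size = 1 (its accept is not ε-reachable, so the closure stops there)
  (a·(b·a·b ∪ b)·b·a)? → C = 1 (new start) + 1 (body) + 1 (new accept, via ε) = 3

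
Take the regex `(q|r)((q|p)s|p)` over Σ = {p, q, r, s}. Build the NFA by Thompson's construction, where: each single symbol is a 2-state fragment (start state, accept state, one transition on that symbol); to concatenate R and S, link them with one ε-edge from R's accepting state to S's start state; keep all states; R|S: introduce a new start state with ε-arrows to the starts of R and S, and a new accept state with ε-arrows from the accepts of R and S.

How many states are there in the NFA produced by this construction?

Bottom-up over the parse tree:
Each of the 6 symbol leaves contributes a 2-state fragment.
  q|r : 6 states
  q|p : 6 states
  (q|p)s : 8 states
  (q|p)s|p : 12 states
  (q|r)((q|p)s|p) : 18 states

18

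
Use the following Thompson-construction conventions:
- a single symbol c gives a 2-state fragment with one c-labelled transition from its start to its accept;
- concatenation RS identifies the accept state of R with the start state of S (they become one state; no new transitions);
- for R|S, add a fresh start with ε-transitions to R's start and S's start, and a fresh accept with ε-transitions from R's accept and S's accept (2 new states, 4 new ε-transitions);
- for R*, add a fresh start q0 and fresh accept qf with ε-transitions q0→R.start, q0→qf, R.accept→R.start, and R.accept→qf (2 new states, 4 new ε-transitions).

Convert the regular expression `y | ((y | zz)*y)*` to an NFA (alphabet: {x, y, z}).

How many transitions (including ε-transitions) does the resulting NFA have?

21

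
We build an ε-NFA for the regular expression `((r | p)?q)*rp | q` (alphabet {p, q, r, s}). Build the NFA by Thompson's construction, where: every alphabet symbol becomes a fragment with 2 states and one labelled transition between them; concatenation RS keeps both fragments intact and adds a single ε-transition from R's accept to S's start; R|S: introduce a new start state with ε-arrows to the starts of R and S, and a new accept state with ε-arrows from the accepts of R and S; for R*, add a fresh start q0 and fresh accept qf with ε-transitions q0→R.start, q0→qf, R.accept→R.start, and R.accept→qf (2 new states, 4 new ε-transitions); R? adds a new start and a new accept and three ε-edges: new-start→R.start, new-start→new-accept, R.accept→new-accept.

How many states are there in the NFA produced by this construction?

20

Building bottom-up:
Each of the 6 symbol leaves contributes a 2-state fragment.
  r | p = 6 states
  (r | p)? = 8 states
  (r | p)?q = 10 states
  ((r | p)?q)* = 12 states
  ((r | p)?q)*rp = 16 states
  ((r | p)?q)*rp | q = 20 states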